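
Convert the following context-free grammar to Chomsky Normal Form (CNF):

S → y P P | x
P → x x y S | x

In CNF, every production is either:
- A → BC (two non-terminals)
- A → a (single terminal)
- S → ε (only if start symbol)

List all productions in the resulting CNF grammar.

TY → y; S → x; TX → x; P → x; S → TY X0; X0 → P P; P → TX X1; X1 → TX X2; X2 → TY S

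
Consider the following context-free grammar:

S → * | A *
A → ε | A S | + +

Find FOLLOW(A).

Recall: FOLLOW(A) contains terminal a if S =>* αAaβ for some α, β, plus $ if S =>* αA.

We compute FOLLOW(A) using the standard algorithm.
FOLLOW(S) starts with {$}.
FIRST(A) = {*, +, ε}
FIRST(S) = {*, +}
FOLLOW(A) = {*, +}
FOLLOW(S) = {$, *, +}
Therefore, FOLLOW(A) = {*, +}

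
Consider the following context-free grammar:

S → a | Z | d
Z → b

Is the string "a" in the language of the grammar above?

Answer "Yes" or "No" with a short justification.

Yes - a valid derivation exists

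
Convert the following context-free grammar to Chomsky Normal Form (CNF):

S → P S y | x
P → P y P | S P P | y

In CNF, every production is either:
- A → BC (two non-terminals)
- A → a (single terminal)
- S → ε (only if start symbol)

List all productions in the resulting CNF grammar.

TY → y; S → x; P → y; S → P X0; X0 → S TY; P → P X1; X1 → TY P; P → S X2; X2 → P P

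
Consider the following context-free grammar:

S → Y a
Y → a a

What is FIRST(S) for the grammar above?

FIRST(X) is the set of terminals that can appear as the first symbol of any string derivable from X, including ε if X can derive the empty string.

We compute FIRST(S) using the standard algorithm.
FIRST(S) = {a}
FIRST(Y) = {a}
Therefore, FIRST(S) = {a}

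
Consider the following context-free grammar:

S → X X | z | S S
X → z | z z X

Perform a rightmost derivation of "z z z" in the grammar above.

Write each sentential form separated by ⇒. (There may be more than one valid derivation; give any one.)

S ⇒ S S ⇒ S X X ⇒ S X z ⇒ S z z ⇒ z z z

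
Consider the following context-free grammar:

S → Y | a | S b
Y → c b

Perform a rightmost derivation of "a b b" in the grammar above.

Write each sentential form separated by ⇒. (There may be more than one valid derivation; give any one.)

S ⇒ S b ⇒ S b b ⇒ a b b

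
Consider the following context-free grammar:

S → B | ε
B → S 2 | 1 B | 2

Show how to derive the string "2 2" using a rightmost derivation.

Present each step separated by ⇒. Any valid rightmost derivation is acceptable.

S ⇒ B ⇒ S 2 ⇒ B 2 ⇒ 2 2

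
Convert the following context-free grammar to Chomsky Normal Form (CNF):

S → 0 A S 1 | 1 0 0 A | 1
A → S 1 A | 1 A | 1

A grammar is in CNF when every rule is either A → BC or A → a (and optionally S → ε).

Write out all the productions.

T0 → 0; T1 → 1; S → 1; A → 1; S → T0 X0; X0 → A X1; X1 → S T1; S → T1 X2; X2 → T0 X3; X3 → T0 A; A → S X4; X4 → T1 A; A → T1 A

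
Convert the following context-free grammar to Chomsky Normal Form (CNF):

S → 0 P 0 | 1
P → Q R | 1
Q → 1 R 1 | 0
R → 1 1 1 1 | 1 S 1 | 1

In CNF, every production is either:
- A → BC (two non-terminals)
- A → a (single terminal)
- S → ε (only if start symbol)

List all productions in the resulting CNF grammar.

T0 → 0; S → 1; P → 1; T1 → 1; Q → 0; R → 1; S → T0 X0; X0 → P T0; P → Q R; Q → T1 X1; X1 → R T1; R → T1 X2; X2 → T1 X3; X3 → T1 T1; R → T1 X4; X4 → S T1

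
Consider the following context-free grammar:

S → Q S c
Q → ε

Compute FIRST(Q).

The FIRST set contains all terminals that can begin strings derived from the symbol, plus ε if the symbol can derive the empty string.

We compute FIRST(Q) using the standard algorithm.
FIRST(Q) = {ε}
FIRST(S) = {}
Therefore, FIRST(Q) = {ε}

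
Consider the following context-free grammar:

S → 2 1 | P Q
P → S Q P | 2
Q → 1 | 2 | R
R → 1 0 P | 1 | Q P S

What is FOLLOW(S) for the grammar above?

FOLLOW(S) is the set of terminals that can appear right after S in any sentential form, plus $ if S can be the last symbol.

We compute FOLLOW(S) using the standard algorithm.
FOLLOW(S) starts with {$}.
FIRST(P) = {2}
FIRST(Q) = {1, 2}
FIRST(R) = {1, 2}
FIRST(S) = {2}
FOLLOW(P) = {$, 1, 2}
FOLLOW(Q) = {$, 1, 2}
FOLLOW(R) = {$, 1, 2}
FOLLOW(S) = {$, 1, 2}
Therefore, FOLLOW(S) = {$, 1, 2}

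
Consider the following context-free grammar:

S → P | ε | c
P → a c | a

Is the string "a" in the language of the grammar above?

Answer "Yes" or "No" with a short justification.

Yes - a valid derivation exists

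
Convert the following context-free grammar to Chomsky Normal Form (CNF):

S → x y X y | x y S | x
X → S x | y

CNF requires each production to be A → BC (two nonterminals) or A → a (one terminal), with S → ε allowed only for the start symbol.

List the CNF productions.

TX → x; TY → y; S → x; X → y; S → TX X0; X0 → TY X1; X1 → X TY; S → TX X2; X2 → TY S; X → S TX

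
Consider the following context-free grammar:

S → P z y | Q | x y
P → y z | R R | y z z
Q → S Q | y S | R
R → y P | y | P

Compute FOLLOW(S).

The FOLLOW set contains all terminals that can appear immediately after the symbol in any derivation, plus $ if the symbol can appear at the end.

We compute FOLLOW(S) using the standard algorithm.
FOLLOW(S) starts with {$}.
FIRST(P) = {y}
FIRST(Q) = {x, y}
FIRST(R) = {y}
FIRST(S) = {x, y}
FOLLOW(P) = {$, x, y, z}
FOLLOW(Q) = {$, x, y}
FOLLOW(R) = {$, x, y, z}
FOLLOW(S) = {$, x, y}
Therefore, FOLLOW(S) = {$, x, y}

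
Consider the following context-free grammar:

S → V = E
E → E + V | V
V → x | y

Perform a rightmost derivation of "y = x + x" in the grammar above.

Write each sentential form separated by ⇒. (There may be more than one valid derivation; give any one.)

S ⇒ V = E ⇒ V = E + V ⇒ V = E + x ⇒ V = V + x ⇒ V = x + x ⇒ y = x + x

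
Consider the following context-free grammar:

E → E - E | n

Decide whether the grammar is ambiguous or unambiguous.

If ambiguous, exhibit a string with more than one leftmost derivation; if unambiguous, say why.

Ambiguous - the string 'n - n - n - n - n' has two distinct leftmost derivations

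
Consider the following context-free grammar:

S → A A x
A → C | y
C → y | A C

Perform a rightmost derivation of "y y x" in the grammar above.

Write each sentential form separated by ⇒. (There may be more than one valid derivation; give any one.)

S ⇒ A A x ⇒ A y x ⇒ y y x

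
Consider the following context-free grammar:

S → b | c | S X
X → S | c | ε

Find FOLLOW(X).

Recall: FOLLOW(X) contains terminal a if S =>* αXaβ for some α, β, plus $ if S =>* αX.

We compute FOLLOW(X) using the standard algorithm.
FOLLOW(S) starts with {$}.
FIRST(S) = {b, c}
FIRST(X) = {b, c, ε}
FOLLOW(S) = {$, b, c}
FOLLOW(X) = {$, b, c}
Therefore, FOLLOW(X) = {$, b, c}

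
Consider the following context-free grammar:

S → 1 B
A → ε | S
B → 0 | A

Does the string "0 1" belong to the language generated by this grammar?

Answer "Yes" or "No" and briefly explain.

No - no valid derivation exists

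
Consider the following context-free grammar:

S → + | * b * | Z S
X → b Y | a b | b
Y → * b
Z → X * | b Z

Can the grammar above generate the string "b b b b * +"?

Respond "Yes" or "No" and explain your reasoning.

Yes - a valid derivation exists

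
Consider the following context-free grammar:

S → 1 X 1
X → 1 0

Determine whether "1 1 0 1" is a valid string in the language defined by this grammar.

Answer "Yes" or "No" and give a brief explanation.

Yes - a valid derivation exists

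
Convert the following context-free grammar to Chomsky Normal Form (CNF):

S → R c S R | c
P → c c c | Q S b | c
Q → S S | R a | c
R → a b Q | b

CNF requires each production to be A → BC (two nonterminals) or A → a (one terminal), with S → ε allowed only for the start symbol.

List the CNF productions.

TC → c; S → c; TB → b; P → c; TA → a; Q → c; R → b; S → R X0; X0 → TC X1; X1 → S R; P → TC X2; X2 → TC TC; P → Q X3; X3 → S TB; Q → S S; Q → R TA; R → TA X4; X4 → TB Q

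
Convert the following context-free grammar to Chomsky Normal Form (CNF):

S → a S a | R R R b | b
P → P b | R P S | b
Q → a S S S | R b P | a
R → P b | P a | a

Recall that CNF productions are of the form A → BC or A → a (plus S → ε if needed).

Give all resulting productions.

TA → a; TB → b; S → b; P → b; Q → a; R → a; S → TA X0; X0 → S TA; S → R X1; X1 → R X2; X2 → R TB; P → P TB; P → R X3; X3 → P S; Q → TA X4; X4 → S X5; X5 → S S; Q → R X6; X6 → TB P; R → P TB; R → P TA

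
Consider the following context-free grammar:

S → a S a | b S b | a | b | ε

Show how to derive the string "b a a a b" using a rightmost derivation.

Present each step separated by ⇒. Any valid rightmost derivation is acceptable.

S ⇒ b S b ⇒ b a S a b ⇒ b a a a b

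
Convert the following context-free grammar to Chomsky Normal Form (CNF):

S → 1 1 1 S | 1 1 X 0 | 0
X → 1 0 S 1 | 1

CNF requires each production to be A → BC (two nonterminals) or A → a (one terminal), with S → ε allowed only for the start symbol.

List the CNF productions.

T1 → 1; T0 → 0; S → 0; X → 1; S → T1 X0; X0 → T1 X1; X1 → T1 S; S → T1 X2; X2 → T1 X3; X3 → X T0; X → T1 X4; X4 → T0 X5; X5 → S T1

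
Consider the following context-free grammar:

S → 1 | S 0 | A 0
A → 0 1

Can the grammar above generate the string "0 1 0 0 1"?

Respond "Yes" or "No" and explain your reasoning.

No - no valid derivation exists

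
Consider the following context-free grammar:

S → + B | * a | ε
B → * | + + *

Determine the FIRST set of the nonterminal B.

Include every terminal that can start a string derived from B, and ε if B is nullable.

We compute FIRST(B) using the standard algorithm.
FIRST(B) = {*, +}
FIRST(S) = {*, +, ε}
Therefore, FIRST(B) = {*, +}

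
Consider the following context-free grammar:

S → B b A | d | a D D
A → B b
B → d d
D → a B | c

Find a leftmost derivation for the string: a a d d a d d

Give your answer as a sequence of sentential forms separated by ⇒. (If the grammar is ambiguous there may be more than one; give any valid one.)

S ⇒ a D D ⇒ a a B D ⇒ a a d d D ⇒ a a d d a B ⇒ a a d d a d d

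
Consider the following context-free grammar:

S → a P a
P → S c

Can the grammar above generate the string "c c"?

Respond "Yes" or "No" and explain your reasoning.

No - no valid derivation exists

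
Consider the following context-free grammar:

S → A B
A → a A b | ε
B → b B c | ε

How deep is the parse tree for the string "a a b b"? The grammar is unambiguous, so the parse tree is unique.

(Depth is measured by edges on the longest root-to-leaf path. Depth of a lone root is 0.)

4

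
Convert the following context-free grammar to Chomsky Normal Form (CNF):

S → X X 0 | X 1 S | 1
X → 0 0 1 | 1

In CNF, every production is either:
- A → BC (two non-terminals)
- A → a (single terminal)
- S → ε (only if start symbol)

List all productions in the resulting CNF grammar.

T0 → 0; T1 → 1; S → 1; X → 1; S → X X0; X0 → X T0; S → X X1; X1 → T1 S; X → T0 X2; X2 → T0 T1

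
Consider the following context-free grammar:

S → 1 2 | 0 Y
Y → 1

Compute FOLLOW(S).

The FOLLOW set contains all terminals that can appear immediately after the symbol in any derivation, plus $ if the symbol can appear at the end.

We compute FOLLOW(S) using the standard algorithm.
FOLLOW(S) starts with {$}.
FIRST(S) = {0, 1}
FIRST(Y) = {1}
FOLLOW(S) = {$}
FOLLOW(Y) = {$}
Therefore, FOLLOW(S) = {$}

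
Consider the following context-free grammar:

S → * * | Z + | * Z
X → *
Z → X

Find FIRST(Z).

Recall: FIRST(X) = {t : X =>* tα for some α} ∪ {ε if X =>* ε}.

We compute FIRST(Z) using the standard algorithm.
FIRST(S) = {*}
FIRST(X) = {*}
FIRST(Z) = {*}
Therefore, FIRST(Z) = {*}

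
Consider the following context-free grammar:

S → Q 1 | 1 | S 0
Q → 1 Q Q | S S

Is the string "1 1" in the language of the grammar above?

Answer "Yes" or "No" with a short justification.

No - no valid derivation exists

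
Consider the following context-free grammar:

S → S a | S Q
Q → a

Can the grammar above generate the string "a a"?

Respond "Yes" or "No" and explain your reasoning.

No - no valid derivation exists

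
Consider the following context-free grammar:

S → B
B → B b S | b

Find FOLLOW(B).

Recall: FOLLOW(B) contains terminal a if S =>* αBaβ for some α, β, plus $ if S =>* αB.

We compute FOLLOW(B) using the standard algorithm.
FOLLOW(S) starts with {$}.
FIRST(B) = {b}
FIRST(S) = {b}
FOLLOW(B) = {$, b}
FOLLOW(S) = {$, b}
Therefore, FOLLOW(B) = {$, b}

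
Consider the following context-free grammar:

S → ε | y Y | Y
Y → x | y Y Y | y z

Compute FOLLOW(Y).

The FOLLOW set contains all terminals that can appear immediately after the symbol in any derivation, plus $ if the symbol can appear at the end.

We compute FOLLOW(Y) using the standard algorithm.
FOLLOW(S) starts with {$}.
FIRST(S) = {x, y, ε}
FIRST(Y) = {x, y}
FOLLOW(S) = {$}
FOLLOW(Y) = {$, x, y}
Therefore, FOLLOW(Y) = {$, x, y}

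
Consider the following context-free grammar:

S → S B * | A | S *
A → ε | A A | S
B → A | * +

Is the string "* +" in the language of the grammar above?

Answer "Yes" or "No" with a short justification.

No - no valid derivation exists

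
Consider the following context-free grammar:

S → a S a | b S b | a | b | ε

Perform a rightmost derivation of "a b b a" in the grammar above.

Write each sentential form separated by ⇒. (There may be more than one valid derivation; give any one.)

S ⇒ a S a ⇒ a b S b a ⇒ a b b a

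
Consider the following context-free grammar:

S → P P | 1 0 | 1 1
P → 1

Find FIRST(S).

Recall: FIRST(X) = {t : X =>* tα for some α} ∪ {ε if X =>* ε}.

We compute FIRST(S) using the standard algorithm.
FIRST(P) = {1}
FIRST(S) = {1}
Therefore, FIRST(S) = {1}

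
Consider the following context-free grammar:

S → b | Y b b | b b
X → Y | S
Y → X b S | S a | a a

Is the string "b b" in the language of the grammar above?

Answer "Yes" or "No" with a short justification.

Yes - a valid derivation exists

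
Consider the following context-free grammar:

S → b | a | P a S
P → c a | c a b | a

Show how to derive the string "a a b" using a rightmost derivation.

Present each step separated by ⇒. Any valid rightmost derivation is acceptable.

S ⇒ P a S ⇒ P a b ⇒ a a b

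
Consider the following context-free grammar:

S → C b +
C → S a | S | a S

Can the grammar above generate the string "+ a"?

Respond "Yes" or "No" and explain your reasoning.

No - no valid derivation exists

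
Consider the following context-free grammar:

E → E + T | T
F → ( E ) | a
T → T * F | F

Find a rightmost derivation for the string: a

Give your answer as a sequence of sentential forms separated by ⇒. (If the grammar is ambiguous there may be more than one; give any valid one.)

E ⇒ T ⇒ F ⇒ a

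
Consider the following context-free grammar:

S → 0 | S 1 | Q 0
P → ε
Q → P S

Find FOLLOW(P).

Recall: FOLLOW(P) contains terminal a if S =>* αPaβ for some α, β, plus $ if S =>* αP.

We compute FOLLOW(P) using the standard algorithm.
FOLLOW(S) starts with {$}.
FIRST(P) = {ε}
FIRST(Q) = {0}
FIRST(S) = {0}
FOLLOW(P) = {0}
FOLLOW(Q) = {0}
FOLLOW(S) = {$, 0, 1}
Therefore, FOLLOW(P) = {0}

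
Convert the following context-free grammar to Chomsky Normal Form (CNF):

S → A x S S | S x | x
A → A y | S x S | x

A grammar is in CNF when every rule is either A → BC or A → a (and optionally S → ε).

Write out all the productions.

TX → x; S → x; TY → y; A → x; S → A X0; X0 → TX X1; X1 → S S; S → S TX; A → A TY; A → S X2; X2 → TX S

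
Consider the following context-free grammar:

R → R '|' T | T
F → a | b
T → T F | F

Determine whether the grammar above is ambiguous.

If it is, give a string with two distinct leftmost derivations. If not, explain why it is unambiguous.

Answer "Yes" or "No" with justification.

No - the grammar is unambiguous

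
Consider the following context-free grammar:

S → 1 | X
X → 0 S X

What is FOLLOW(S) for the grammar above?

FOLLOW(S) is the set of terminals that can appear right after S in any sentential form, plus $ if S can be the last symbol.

We compute FOLLOW(S) using the standard algorithm.
FOLLOW(S) starts with {$}.
FIRST(S) = {0, 1}
FIRST(X) = {0}
FOLLOW(S) = {$, 0}
FOLLOW(X) = {$, 0}
Therefore, FOLLOW(S) = {$, 0}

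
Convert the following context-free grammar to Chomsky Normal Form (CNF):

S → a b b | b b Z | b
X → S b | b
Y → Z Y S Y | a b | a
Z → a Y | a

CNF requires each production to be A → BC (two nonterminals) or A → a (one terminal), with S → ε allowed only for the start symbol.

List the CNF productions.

TA → a; TB → b; S → b; X → b; Y → a; Z → a; S → TA X0; X0 → TB TB; S → TB X1; X1 → TB Z; X → S TB; Y → Z X2; X2 → Y X3; X3 → S Y; Y → TA TB; Z → TA Y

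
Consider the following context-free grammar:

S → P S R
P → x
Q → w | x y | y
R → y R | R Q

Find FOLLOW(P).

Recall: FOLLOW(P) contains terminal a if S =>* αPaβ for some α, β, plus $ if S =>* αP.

We compute FOLLOW(P) using the standard algorithm.
FOLLOW(S) starts with {$}.
FIRST(P) = {x}
FIRST(Q) = {w, x, y}
FIRST(R) = {y}
FIRST(S) = {x}
FOLLOW(P) = {x}
FOLLOW(Q) = {$, w, x, y}
FOLLOW(R) = {$, w, x, y}
FOLLOW(S) = {$, y}
Therefore, FOLLOW(P) = {x}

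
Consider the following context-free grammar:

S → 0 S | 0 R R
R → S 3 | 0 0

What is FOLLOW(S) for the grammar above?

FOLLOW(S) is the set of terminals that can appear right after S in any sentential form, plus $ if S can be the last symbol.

We compute FOLLOW(S) using the standard algorithm.
FOLLOW(S) starts with {$}.
FIRST(R) = {0}
FIRST(S) = {0}
FOLLOW(R) = {$, 0, 3}
FOLLOW(S) = {$, 3}
Therefore, FOLLOW(S) = {$, 3}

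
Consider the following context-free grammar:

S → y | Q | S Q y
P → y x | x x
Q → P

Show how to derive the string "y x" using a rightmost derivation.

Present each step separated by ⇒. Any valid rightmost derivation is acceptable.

S ⇒ Q ⇒ P ⇒ y x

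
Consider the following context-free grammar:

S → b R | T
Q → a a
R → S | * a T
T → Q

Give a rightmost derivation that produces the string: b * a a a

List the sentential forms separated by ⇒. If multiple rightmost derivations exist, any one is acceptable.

S ⇒ b R ⇒ b * a T ⇒ b * a Q ⇒ b * a a a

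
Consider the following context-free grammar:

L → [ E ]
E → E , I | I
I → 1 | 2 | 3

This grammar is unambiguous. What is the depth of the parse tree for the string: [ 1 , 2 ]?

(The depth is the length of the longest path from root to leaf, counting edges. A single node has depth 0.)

4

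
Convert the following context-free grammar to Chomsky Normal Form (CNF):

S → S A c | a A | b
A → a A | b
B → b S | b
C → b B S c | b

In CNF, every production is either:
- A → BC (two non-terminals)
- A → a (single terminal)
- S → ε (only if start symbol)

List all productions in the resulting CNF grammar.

TC → c; TA → a; S → b; A → b; TB → b; B → b; C → b; S → S X0; X0 → A TC; S → TA A; A → TA A; B → TB S; C → TB X1; X1 → B X2; X2 → S TC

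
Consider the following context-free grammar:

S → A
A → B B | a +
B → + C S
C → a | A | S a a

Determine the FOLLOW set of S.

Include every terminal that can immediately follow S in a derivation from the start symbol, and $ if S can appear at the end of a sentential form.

We compute FOLLOW(S) using the standard algorithm.
FOLLOW(S) starts with {$}.
FIRST(A) = {+, a}
FIRST(B) = {+}
FIRST(C) = {+, a}
FIRST(S) = {+, a}
FOLLOW(A) = {$, +, a}
FOLLOW(B) = {$, +, a}
FOLLOW(C) = {+, a}
FOLLOW(S) = {$, +, a}
Therefore, FOLLOW(S) = {$, +, a}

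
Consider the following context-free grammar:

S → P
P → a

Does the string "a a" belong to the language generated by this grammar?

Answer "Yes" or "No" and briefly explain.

No - no valid derivation exists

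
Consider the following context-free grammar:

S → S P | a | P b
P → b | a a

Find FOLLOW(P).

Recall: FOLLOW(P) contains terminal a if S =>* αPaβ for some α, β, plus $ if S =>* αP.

We compute FOLLOW(P) using the standard algorithm.
FOLLOW(S) starts with {$}.
FIRST(P) = {a, b}
FIRST(S) = {a, b}
FOLLOW(P) = {$, a, b}
FOLLOW(S) = {$, a, b}
Therefore, FOLLOW(P) = {$, a, b}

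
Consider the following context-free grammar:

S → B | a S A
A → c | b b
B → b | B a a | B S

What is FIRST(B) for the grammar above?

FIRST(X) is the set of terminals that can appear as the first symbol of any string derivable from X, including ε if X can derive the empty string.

We compute FIRST(B) using the standard algorithm.
FIRST(A) = {b, c}
FIRST(B) = {b}
FIRST(S) = {a, b}
Therefore, FIRST(B) = {b}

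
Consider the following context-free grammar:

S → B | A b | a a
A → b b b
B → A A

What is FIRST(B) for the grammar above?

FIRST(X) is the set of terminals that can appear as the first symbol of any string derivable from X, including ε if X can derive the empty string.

We compute FIRST(B) using the standard algorithm.
FIRST(A) = {b}
FIRST(B) = {b}
FIRST(S) = {a, b}
Therefore, FIRST(B) = {b}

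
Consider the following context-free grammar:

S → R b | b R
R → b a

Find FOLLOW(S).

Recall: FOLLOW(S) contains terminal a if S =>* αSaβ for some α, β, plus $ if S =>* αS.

We compute FOLLOW(S) using the standard algorithm.
FOLLOW(S) starts with {$}.
FIRST(R) = {b}
FIRST(S) = {b}
FOLLOW(R) = {$, b}
FOLLOW(S) = {$}
Therefore, FOLLOW(S) = {$}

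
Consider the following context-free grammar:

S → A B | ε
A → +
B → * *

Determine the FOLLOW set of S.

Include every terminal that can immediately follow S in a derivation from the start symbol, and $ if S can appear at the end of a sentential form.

We compute FOLLOW(S) using the standard algorithm.
FOLLOW(S) starts with {$}.
FIRST(A) = {+}
FIRST(B) = {*}
FIRST(S) = {+, ε}
FOLLOW(A) = {*}
FOLLOW(B) = {$}
FOLLOW(S) = {$}
Therefore, FOLLOW(S) = {$}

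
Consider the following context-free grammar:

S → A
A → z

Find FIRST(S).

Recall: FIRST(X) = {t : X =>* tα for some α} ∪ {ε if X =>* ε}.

We compute FIRST(S) using the standard algorithm.
FIRST(A) = {z}
FIRST(S) = {z}
Therefore, FIRST(S) = {z}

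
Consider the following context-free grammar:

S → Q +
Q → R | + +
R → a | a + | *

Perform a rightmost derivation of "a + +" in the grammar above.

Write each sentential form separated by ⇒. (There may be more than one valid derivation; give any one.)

S ⇒ Q + ⇒ R + ⇒ a + +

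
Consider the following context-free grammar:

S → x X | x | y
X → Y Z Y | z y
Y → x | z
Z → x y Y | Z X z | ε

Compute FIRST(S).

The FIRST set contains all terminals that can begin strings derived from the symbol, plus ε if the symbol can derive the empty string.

We compute FIRST(S) using the standard algorithm.
FIRST(S) = {x, y}
FIRST(X) = {x, z}
FIRST(Y) = {x, z}
FIRST(Z) = {x, z, ε}
Therefore, FIRST(S) = {x, y}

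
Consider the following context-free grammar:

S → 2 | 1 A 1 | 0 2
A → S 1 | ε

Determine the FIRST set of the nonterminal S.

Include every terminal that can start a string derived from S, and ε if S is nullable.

We compute FIRST(S) using the standard algorithm.
FIRST(A) = {0, 1, 2, ε}
FIRST(S) = {0, 1, 2}
Therefore, FIRST(S) = {0, 1, 2}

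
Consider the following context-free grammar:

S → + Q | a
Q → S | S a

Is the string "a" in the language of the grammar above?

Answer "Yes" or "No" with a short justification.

Yes - a valid derivation exists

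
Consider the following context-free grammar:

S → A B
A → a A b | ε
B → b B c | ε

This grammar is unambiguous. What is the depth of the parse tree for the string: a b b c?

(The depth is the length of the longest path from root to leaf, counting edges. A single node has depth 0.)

3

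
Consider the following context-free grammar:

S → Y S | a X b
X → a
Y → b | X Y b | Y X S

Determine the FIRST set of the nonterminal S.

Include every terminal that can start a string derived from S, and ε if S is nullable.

We compute FIRST(S) using the standard algorithm.
FIRST(S) = {a, b}
FIRST(X) = {a}
FIRST(Y) = {a, b}
Therefore, FIRST(S) = {a, b}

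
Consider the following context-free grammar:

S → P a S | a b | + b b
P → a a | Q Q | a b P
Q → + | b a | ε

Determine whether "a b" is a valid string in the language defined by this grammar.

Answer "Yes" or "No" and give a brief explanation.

Yes - a valid derivation exists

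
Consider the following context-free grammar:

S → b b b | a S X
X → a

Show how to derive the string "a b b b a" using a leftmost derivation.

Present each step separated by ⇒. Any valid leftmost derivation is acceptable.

S ⇒ a S X ⇒ a b b b X ⇒ a b b b a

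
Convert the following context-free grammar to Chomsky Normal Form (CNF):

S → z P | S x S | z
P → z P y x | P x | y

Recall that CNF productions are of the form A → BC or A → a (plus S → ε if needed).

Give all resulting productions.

TZ → z; TX → x; S → z; TY → y; P → y; S → TZ P; S → S X0; X0 → TX S; P → TZ X1; X1 → P X2; X2 → TY TX; P → P TX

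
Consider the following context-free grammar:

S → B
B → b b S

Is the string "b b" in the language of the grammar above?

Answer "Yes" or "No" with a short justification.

No - no valid derivation exists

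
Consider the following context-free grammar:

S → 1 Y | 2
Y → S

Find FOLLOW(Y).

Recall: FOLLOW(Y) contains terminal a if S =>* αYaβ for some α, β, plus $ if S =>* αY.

We compute FOLLOW(Y) using the standard algorithm.
FOLLOW(S) starts with {$}.
FIRST(S) = {1, 2}
FIRST(Y) = {1, 2}
FOLLOW(S) = {$}
FOLLOW(Y) = {$}
Therefore, FOLLOW(Y) = {$}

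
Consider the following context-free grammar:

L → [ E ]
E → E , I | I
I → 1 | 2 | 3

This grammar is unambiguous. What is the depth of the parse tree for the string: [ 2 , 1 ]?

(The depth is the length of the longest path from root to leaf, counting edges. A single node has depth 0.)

4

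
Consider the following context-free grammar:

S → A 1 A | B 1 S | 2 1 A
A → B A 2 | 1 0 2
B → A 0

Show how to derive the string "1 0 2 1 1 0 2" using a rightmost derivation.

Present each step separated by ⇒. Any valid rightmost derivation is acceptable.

S ⇒ A 1 A ⇒ A 1 1 0 2 ⇒ 1 0 2 1 1 0 2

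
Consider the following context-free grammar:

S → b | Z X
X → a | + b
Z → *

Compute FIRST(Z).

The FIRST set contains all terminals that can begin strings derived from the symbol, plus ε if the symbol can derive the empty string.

We compute FIRST(Z) using the standard algorithm.
FIRST(S) = {*, b}
FIRST(X) = {+, a}
FIRST(Z) = {*}
Therefore, FIRST(Z) = {*}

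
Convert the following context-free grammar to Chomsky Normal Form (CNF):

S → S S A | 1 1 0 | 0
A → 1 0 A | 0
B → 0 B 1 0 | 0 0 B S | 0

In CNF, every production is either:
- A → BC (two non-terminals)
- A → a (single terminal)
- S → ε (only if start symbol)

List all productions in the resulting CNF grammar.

T1 → 1; T0 → 0; S → 0; A → 0; B → 0; S → S X0; X0 → S A; S → T1 X1; X1 → T1 T0; A → T1 X2; X2 → T0 A; B → T0 X3; X3 → B X4; X4 → T1 T0; B → T0 X5; X5 → T0 X6; X6 → B S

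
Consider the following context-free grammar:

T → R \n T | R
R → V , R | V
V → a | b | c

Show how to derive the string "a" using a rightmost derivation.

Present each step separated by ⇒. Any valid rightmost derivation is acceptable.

T ⇒ R ⇒ V ⇒ a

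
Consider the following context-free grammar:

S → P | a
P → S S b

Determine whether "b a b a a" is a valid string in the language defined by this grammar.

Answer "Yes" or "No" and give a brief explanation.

No - no valid derivation exists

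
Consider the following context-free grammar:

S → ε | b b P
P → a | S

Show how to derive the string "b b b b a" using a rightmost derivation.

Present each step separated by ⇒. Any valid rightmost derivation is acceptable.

S ⇒ b b P ⇒ b b S ⇒ b b b b P ⇒ b b b b a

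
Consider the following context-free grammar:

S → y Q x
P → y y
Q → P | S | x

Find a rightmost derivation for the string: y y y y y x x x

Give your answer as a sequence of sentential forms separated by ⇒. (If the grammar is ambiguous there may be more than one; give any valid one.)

S ⇒ y Q x ⇒ y S x ⇒ y y Q x x ⇒ y y S x x ⇒ y y y Q x x x ⇒ y y y P x x x ⇒ y y y y y x x x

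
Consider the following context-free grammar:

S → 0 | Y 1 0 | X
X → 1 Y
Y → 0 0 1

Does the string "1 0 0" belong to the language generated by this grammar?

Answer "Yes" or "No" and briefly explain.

No - no valid derivation exists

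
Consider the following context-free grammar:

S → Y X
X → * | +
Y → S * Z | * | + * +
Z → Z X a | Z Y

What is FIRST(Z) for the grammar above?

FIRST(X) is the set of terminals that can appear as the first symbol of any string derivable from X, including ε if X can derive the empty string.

We compute FIRST(Z) using the standard algorithm.
FIRST(S) = {*, +}
FIRST(X) = {*, +}
FIRST(Y) = {*, +}
FIRST(Z) = {}
Therefore, FIRST(Z) = {}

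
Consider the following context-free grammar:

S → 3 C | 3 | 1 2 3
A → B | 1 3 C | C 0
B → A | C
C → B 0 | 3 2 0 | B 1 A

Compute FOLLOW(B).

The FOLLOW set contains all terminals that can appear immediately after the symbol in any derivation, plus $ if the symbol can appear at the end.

We compute FOLLOW(B) using the standard algorithm.
FOLLOW(S) starts with {$}.
FIRST(A) = {1, 3}
FIRST(B) = {1, 3}
FIRST(C) = {1, 3}
FIRST(S) = {1, 3}
FOLLOW(A) = {$, 0, 1}
FOLLOW(B) = {$, 0, 1}
FOLLOW(C) = {$, 0, 1}
FOLLOW(S) = {$}
Therefore, FOLLOW(B) = {$, 0, 1}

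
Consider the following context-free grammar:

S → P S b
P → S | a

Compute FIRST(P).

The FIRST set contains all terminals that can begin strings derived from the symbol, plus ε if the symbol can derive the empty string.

We compute FIRST(P) using the standard algorithm.
FIRST(P) = {a}
FIRST(S) = {a}
Therefore, FIRST(P) = {a}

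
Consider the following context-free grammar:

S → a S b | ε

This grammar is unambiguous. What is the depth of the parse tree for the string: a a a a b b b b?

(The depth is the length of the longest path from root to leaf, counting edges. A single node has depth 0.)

5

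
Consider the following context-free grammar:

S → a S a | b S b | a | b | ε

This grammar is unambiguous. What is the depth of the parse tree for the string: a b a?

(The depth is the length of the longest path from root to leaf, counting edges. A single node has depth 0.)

2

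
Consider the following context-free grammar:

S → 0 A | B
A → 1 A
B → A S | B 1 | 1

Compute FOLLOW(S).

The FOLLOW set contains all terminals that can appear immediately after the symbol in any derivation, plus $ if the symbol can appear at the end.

We compute FOLLOW(S) using the standard algorithm.
FOLLOW(S) starts with {$}.
FIRST(A) = {1}
FIRST(B) = {1}
FIRST(S) = {0, 1}
FOLLOW(A) = {$, 0, 1}
FOLLOW(B) = {$, 1}
FOLLOW(S) = {$, 1}
Therefore, FOLLOW(S) = {$, 1}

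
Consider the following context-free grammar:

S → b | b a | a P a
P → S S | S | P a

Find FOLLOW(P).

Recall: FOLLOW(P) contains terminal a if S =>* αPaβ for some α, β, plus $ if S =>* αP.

We compute FOLLOW(P) using the standard algorithm.
FOLLOW(S) starts with {$}.
FIRST(P) = {a, b}
FIRST(S) = {a, b}
FOLLOW(P) = {a}
FOLLOW(S) = {$, a, b}
Therefore, FOLLOW(P) = {a}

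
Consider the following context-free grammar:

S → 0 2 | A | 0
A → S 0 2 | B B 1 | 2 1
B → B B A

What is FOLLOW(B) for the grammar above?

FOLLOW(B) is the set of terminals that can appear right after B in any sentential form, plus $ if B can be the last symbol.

We compute FOLLOW(B) using the standard algorithm.
FOLLOW(S) starts with {$}.
FIRST(A) = {0, 2}
FIRST(B) = {}
FIRST(S) = {0, 2}
FOLLOW(A) = {$, 0, 1, 2}
FOLLOW(B) = {0, 1, 2}
FOLLOW(S) = {$, 0}
Therefore, FOLLOW(B) = {0, 1, 2}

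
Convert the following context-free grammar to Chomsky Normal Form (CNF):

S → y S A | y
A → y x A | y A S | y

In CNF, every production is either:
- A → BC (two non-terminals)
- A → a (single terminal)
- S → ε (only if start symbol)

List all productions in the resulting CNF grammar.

TY → y; S → y; TX → x; A → y; S → TY X0; X0 → S A; A → TY X1; X1 → TX A; A → TY X2; X2 → A S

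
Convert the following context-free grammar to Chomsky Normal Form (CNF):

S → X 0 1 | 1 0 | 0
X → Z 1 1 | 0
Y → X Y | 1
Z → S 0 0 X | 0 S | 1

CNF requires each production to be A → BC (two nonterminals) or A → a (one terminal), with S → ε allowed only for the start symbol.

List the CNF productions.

T0 → 0; T1 → 1; S → 0; X → 0; Y → 1; Z → 1; S → X X0; X0 → T0 T1; S → T1 T0; X → Z X1; X1 → T1 T1; Y → X Y; Z → S X2; X2 → T0 X3; X3 → T0 X; Z → T0 S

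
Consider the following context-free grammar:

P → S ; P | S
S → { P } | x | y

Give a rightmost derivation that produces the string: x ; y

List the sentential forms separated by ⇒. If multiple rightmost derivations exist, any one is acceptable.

P ⇒ S ; P ⇒ S ; S ⇒ S ; y ⇒ x ; y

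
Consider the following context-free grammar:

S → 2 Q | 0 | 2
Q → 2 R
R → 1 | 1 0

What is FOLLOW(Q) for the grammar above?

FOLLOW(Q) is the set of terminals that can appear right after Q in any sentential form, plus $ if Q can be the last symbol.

We compute FOLLOW(Q) using the standard algorithm.
FOLLOW(S) starts with {$}.
FIRST(Q) = {2}
FIRST(R) = {1}
FIRST(S) = {0, 2}
FOLLOW(Q) = {$}
FOLLOW(R) = {$}
FOLLOW(S) = {$}
Therefore, FOLLOW(Q) = {$}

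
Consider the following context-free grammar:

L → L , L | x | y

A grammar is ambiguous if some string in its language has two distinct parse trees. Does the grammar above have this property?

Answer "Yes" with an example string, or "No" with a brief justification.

Yes - the string 'y , y , x , y' has two distinct parse trees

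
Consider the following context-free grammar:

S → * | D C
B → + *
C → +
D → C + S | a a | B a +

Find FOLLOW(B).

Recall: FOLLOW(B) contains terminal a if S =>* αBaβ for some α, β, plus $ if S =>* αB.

We compute FOLLOW(B) using the standard algorithm.
FOLLOW(S) starts with {$}.
FIRST(B) = {+}
FIRST(C) = {+}
FIRST(D) = {+, a}
FIRST(S) = {*, +, a}
FOLLOW(B) = {a}
FOLLOW(C) = {$, +}
FOLLOW(D) = {+}
FOLLOW(S) = {$, +}
Therefore, FOLLOW(B) = {a}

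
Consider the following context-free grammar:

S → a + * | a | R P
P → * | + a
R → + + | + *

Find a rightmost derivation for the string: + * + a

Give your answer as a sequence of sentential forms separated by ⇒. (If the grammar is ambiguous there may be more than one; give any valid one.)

S ⇒ R P ⇒ R + a ⇒ + * + a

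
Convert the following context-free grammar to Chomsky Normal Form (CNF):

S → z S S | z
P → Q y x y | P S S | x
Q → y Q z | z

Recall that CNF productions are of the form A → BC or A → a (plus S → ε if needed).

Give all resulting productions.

TZ → z; S → z; TY → y; TX → x; P → x; Q → z; S → TZ X0; X0 → S S; P → Q X1; X1 → TY X2; X2 → TX TY; P → P X3; X3 → S S; Q → TY X4; X4 → Q TZ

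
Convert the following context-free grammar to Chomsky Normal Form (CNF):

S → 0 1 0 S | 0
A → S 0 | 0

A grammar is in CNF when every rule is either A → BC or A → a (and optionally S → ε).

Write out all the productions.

T0 → 0; T1 → 1; S → 0; A → 0; S → T0 X0; X0 → T1 X1; X1 → T0 S; A → S T0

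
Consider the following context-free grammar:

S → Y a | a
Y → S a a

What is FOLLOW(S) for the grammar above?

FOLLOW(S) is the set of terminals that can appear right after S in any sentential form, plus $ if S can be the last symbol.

We compute FOLLOW(S) using the standard algorithm.
FOLLOW(S) starts with {$}.
FIRST(S) = {a}
FIRST(Y) = {a}
FOLLOW(S) = {$, a}
FOLLOW(Y) = {a}
Therefore, FOLLOW(S) = {$, a}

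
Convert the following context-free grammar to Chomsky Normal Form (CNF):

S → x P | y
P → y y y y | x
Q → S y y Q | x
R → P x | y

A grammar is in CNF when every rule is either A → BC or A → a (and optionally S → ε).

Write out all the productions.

TX → x; S → y; TY → y; P → x; Q → x; R → y; S → TX P; P → TY X0; X0 → TY X1; X1 → TY TY; Q → S X2; X2 → TY X3; X3 → TY Q; R → P TX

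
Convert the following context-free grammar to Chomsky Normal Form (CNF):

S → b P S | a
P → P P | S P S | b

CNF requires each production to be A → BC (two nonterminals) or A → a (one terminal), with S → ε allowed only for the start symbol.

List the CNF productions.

TB → b; S → a; P → b; S → TB X0; X0 → P S; P → P P; P → S X1; X1 → P S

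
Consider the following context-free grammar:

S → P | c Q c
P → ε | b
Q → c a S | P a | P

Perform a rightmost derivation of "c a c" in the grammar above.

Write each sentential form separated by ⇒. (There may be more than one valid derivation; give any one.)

S ⇒ c Q c ⇒ c P a c ⇒ c a c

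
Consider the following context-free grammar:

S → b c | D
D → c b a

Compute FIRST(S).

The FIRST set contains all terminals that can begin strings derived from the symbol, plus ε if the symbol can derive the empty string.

We compute FIRST(S) using the standard algorithm.
FIRST(D) = {c}
FIRST(S) = {b, c}
Therefore, FIRST(S) = {b, c}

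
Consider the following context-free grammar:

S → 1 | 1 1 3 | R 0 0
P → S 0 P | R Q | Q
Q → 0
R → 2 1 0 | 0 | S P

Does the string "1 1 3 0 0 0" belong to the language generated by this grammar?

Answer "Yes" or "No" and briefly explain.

Yes - a valid derivation exists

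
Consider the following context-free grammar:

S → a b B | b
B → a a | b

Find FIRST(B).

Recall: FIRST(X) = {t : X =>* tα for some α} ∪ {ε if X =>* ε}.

We compute FIRST(B) using the standard algorithm.
FIRST(B) = {a, b}
FIRST(S) = {a, b}
Therefore, FIRST(B) = {a, b}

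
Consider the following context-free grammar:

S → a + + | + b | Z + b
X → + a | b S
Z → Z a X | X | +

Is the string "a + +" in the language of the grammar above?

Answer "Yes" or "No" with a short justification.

Yes - a valid derivation exists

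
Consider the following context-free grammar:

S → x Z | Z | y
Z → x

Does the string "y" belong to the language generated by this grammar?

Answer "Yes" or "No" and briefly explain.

Yes - a valid derivation exists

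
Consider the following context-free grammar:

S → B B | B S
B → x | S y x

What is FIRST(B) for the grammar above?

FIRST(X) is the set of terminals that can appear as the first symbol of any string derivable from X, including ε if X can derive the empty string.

We compute FIRST(B) using the standard algorithm.
FIRST(B) = {x}
FIRST(S) = {x}
Therefore, FIRST(B) = {x}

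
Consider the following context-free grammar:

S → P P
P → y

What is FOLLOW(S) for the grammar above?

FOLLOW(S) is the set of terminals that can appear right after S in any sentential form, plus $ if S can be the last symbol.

We compute FOLLOW(S) using the standard algorithm.
FOLLOW(S) starts with {$}.
FIRST(P) = {y}
FIRST(S) = {y}
FOLLOW(P) = {$, y}
FOLLOW(S) = {$}
Therefore, FOLLOW(S) = {$}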